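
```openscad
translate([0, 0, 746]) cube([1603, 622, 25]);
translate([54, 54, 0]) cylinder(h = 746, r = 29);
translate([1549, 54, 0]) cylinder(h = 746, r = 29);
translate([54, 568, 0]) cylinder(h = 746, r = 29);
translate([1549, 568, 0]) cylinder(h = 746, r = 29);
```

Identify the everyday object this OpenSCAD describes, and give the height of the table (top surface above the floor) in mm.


A table. The table height is 771 mm.

A 1603×622×25 slab sits at z = 746 on four Ø58 mm round legs — a table. The top surface is at 746 + 25 = 771 mm.


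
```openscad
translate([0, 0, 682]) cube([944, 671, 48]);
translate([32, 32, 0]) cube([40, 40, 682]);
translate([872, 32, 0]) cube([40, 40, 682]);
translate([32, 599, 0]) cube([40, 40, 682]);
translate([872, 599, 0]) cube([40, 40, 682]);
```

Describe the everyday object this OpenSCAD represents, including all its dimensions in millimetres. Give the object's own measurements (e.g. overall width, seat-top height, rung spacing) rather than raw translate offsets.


A table: top 944 mm (x) × 671 mm (y), 48 mm thick, upper face at z = 730 mm, on four 40×40 mm square legs, each inset 32 mm from the nearest pair of top edges from z = 0 to the bottom of the top.


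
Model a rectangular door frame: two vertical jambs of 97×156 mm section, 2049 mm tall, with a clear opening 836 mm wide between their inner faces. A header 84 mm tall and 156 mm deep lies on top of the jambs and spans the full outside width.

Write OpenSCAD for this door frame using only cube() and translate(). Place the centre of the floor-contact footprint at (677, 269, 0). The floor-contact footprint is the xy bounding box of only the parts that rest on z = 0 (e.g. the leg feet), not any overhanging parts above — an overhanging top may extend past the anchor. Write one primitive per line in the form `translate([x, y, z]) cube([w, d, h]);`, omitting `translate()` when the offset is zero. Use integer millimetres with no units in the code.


translate([162, 191, 0]) cube([97, 156, 2049]);
translate([1095, 191, 0]) cube([97, 156, 2049]);
translate([162, 191, 2049]) cube([1030, 156, 84]);


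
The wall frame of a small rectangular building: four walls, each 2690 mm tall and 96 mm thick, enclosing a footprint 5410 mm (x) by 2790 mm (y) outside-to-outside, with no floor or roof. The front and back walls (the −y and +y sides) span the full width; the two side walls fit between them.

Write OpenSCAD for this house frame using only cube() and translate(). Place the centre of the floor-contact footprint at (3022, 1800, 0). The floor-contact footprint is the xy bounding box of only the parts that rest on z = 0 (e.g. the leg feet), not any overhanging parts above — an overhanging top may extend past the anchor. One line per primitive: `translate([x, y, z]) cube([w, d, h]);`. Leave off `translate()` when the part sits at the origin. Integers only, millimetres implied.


translate([317, 405, 0]) cube([5410, 96, 2690]);
translate([317, 3099, 0]) cube([5410, 96, 2690]);
translate([317, 501, 0]) cube([96, 2598, 2690]);
translate([5631, 501, 0]) cube([96, 2598, 2690]);


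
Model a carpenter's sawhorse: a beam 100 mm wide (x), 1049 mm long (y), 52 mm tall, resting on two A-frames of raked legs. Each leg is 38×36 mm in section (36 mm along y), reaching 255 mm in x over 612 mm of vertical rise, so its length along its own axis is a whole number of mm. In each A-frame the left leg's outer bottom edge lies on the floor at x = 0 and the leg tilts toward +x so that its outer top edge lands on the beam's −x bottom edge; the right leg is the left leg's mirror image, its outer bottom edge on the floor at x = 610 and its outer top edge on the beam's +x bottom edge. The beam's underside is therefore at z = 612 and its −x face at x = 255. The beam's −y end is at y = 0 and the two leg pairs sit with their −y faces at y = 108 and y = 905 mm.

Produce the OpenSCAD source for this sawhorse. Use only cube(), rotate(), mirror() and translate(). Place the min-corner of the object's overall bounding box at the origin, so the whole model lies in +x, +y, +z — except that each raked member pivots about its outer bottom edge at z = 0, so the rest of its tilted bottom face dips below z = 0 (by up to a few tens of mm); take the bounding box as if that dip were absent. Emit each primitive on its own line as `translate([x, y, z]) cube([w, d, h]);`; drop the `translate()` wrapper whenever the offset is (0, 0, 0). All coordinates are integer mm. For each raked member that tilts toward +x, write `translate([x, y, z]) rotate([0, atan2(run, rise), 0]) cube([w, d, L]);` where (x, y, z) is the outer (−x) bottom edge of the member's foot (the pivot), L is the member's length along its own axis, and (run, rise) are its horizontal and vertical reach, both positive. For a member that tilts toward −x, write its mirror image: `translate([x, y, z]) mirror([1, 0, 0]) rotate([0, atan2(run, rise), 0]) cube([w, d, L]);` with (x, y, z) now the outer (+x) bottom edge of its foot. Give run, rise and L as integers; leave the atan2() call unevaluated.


translate([255, 0, 612]) cube([100, 1049, 52]);
translate([0, 108, 0]) rotate([0, atan2(255, 612), 0]) cube([38, 36, 663]);
translate([610, 108, 0]) mirror([1, 0, 0]) rotate([0, atan2(255, 612), 0]) cube([38, 36, 663]);
translate([0, 905, 0]) rotate([0, atan2(255, 612), 0]) cube([38, 36, 663]);
translate([610, 905, 0]) mirror([1, 0, 0]) rotate([0, atan2(255, 612), 0]) cube([38, 36, 663]);


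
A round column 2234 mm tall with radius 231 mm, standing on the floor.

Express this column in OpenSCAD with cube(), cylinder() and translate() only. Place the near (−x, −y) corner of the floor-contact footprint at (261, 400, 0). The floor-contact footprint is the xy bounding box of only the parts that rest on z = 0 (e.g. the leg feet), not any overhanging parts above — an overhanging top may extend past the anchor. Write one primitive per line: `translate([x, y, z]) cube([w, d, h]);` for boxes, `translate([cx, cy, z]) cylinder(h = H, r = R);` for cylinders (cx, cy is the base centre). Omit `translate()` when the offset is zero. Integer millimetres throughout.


translate([492, 631, 0]) cylinder(h = 2234, r = 231);


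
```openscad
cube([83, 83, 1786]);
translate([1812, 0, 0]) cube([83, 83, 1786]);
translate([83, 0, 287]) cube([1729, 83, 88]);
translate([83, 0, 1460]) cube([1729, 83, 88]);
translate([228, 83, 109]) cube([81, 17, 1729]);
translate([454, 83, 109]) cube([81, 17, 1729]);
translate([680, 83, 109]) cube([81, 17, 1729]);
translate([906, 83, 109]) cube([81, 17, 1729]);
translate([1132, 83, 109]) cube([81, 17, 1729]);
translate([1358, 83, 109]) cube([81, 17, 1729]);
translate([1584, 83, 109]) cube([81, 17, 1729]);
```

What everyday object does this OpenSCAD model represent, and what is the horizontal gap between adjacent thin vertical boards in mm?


A fence section. The picket gap is 145 mm.

Two posts, two rails, 7 pickets — a fence section. Span 1729 mm holds 7 pickets of 81 mm with 8 equal gaps: ⌊(1729 − 7·81) / 8⌋ = 145 mm.


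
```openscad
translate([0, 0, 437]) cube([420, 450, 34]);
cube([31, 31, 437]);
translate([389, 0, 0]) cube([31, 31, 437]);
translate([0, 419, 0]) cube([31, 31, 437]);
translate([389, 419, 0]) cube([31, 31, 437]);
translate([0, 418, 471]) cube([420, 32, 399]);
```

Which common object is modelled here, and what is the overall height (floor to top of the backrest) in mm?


A chair. The overall height is 870 mm.

A slab on four corner posts with a tall panel at the back — a chair. The seat slab sits at z = 437 with thickness 34, and the 399 mm backrest starts at the seat top, so the overall height is 437 + 34 + 399 = 870 mm.


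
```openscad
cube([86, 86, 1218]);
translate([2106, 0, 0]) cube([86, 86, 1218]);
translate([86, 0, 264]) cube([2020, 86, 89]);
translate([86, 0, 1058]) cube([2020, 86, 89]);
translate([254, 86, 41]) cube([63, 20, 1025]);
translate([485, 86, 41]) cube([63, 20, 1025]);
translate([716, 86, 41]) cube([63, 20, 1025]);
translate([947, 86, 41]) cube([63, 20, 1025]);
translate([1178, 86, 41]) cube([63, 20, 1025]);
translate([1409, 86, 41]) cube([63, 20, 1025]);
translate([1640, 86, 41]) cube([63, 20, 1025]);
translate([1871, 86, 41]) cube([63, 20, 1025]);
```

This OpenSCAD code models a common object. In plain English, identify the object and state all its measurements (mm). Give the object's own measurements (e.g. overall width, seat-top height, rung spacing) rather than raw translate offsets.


A fence section. Two 86×86 mm posts, 1218 mm tall, stand on the floor with a clear span of 2020 mm between their inner faces. Two horizontal rails of 86×89 mm section span the gap between the posts with their undersides at z = 264 mm and z = 1058 mm, flush with the posts' −y face. 8 pickets, each 63 mm wide, 20 mm thick and 1025 mm tall, are fixed to the +y face of the rails with their bottoms at z = 41 mm, spaced across the span with a 168 mm gap after the −x post and between neighbouring pickets, with 172 mm left before the +x post.


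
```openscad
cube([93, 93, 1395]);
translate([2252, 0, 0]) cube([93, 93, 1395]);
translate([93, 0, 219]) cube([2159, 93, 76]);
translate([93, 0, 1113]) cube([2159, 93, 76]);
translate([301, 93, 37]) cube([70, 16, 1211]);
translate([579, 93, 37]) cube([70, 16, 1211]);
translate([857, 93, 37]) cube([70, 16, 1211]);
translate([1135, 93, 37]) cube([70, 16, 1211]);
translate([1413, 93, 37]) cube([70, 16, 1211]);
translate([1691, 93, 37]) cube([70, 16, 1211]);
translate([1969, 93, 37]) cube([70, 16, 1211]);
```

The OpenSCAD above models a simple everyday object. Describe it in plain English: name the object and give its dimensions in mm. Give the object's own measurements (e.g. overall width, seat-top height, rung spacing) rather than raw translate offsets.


A fence section. Two 93×93 mm posts, 1395 mm tall, stand on the floor with a clear span of 2159 mm between their inner faces. Two horizontal rails of 93×76 mm section span the gap between the posts with their undersides at z = 219 mm and z = 1113 mm, flush with the posts' −y face. 7 pickets, each 70 mm wide, 16 mm thick and 1211 mm tall, are fixed to the +y face of the rails with their bottoms at z = 37 mm, spaced across the span with a 208 mm gap after the −x post and between neighbouring pickets, with 213 mm left before the +x post.


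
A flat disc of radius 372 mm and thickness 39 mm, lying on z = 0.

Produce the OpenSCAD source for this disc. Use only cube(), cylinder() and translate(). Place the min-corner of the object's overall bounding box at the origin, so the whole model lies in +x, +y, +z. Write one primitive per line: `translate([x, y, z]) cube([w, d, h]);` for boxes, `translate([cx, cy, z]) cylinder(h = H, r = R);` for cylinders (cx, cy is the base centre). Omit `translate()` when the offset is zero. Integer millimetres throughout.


translate([372, 372, 0]) cylinder(h = 39, r = 372);


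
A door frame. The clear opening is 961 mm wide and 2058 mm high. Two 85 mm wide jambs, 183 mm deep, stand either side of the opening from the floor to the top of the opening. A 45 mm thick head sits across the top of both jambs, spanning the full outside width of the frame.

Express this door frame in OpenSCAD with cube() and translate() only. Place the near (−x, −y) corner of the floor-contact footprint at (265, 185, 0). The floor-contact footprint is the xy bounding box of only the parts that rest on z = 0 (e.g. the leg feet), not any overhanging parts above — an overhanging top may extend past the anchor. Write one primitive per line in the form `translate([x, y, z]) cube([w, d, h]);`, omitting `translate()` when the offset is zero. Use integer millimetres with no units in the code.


translate([265, 185, 0]) cube([85, 183, 2058]);
translate([1311, 185, 0]) cube([85, 183, 2058]);
translate([265, 185, 2058]) cube([1131, 183, 45]);


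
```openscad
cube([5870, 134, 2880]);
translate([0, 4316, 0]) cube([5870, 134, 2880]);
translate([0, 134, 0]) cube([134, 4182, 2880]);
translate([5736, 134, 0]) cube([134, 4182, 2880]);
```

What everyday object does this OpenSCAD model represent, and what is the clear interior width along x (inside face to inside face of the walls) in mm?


A house (or room) frame. The interior width is 5602 mm.

Four 2880 mm walls enclosing a rectangle with no floor or roof — a room or house frame. Outside width is 5870 mm and wall thickness is 134 mm, so the interior width is 5870 − 2 × 134 = 5602 mm.


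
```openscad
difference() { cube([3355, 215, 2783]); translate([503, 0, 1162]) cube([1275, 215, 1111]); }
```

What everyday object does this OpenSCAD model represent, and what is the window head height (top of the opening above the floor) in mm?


A wall with a window opening. The window head height is 2273 mm.

A wall with a rectangular opening subtracted — a window. Sill at z = 1162, opening 1111 mm tall, so the head is at 1162 + 1111 = 2273 mm.


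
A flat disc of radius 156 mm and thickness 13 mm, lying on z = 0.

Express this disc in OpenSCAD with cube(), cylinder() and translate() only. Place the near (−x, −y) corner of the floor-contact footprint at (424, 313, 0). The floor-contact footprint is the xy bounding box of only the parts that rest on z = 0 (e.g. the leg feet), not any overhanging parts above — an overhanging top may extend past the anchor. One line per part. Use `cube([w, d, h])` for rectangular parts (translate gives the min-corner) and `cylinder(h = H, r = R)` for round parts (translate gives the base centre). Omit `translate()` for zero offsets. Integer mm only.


translate([580, 469, 0]) cylinder(h = 13, r = 156);


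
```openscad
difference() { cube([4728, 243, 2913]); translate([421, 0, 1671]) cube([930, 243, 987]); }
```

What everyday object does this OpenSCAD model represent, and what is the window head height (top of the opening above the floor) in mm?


A wall with a window opening. The window head height is 2658 mm.

A wall with a rectangular opening subtracted — a window. Sill at z = 1671, opening 987 mm tall, so the head is at 1671 + 987 = 2658 mm.


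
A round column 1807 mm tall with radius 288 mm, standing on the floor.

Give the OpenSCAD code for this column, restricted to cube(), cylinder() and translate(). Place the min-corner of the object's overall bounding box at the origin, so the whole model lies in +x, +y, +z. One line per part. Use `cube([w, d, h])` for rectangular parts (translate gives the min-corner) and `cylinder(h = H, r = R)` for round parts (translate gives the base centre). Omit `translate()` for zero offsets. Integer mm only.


translate([288, 288, 0]) cylinder(h = 1807, r = 288);


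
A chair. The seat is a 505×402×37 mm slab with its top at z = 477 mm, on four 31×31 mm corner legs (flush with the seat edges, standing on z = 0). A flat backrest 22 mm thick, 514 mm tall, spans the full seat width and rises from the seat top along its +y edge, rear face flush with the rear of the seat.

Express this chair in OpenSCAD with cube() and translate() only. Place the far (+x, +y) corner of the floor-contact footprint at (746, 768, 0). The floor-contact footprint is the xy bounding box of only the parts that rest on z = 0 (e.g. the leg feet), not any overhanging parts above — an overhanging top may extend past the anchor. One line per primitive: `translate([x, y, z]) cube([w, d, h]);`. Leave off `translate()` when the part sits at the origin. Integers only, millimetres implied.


translate([241, 366, 440]) cube([505, 402, 37]);
translate([241, 366, 0]) cube([31, 31, 440]);
translate([715, 366, 0]) cube([31, 31, 440]);
translate([241, 737, 0]) cube([31, 31, 440]);
translate([715, 737, 0]) cube([31, 31, 440]);
translate([241, 746, 477]) cube([505, 22, 514]);


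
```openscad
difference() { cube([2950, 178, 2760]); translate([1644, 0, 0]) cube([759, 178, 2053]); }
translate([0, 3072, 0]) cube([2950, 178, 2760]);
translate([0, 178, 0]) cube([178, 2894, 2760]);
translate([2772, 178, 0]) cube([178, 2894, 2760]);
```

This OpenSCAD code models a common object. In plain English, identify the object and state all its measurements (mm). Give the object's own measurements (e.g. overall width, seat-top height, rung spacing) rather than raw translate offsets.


A single room: four walls, each 2760 mm tall and 178 mm thick, enclosing an outside footprint 2950×3250 mm (x × y), no floor or roof. The front and back walls (−y and +y sides) run the full x-width; the side walls fit between their inner faces. A door opening 759 mm wide and 2053 mm tall is cut through the front wall from the floor up, its −x edge 1644 mm from the wall's −x end.


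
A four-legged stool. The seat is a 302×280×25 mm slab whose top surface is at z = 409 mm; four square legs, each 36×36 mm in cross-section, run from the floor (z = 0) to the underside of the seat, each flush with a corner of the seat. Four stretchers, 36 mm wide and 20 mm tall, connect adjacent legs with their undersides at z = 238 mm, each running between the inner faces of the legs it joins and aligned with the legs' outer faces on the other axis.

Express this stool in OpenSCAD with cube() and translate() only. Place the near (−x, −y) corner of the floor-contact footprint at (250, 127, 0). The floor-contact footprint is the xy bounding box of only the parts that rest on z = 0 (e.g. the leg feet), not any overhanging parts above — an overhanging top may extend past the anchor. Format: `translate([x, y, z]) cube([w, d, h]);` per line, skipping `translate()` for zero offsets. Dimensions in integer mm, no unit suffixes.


translate([250, 127, 384]) cube([302, 280, 25]);
translate([250, 127, 0]) cube([36, 36, 384]);
translate([516, 127, 0]) cube([36, 36, 384]);
translate([250, 371, 0]) cube([36, 36, 384]);
translate([516, 371, 0]) cube([36, 36, 384]);
translate([286, 127, 238]) cube([230, 36, 20]);
translate([286, 371, 238]) cube([230, 36, 20]);
translate([250, 163, 238]) cube([36, 208, 20]);
translate([516, 163, 238]) cube([36, 208, 20]);


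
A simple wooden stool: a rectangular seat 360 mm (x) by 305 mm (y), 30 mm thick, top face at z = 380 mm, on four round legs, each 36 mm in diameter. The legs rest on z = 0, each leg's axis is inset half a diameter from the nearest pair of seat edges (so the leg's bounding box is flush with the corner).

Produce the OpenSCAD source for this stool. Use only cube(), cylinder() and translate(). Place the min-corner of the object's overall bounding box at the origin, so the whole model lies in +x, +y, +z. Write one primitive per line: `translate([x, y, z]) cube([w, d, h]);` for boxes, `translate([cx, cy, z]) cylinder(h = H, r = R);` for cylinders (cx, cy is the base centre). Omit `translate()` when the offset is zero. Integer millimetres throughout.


translate([0, 0, 350]) cube([360, 305, 30]);
translate([18, 18, 0]) cylinder(h = 350, r = 18);
translate([342, 18, 0]) cylinder(h = 350, r = 18);
translate([18, 287, 0]) cylinder(h = 350, r = 18);
translate([342, 287, 0]) cylinder(h = 350, r = 18);


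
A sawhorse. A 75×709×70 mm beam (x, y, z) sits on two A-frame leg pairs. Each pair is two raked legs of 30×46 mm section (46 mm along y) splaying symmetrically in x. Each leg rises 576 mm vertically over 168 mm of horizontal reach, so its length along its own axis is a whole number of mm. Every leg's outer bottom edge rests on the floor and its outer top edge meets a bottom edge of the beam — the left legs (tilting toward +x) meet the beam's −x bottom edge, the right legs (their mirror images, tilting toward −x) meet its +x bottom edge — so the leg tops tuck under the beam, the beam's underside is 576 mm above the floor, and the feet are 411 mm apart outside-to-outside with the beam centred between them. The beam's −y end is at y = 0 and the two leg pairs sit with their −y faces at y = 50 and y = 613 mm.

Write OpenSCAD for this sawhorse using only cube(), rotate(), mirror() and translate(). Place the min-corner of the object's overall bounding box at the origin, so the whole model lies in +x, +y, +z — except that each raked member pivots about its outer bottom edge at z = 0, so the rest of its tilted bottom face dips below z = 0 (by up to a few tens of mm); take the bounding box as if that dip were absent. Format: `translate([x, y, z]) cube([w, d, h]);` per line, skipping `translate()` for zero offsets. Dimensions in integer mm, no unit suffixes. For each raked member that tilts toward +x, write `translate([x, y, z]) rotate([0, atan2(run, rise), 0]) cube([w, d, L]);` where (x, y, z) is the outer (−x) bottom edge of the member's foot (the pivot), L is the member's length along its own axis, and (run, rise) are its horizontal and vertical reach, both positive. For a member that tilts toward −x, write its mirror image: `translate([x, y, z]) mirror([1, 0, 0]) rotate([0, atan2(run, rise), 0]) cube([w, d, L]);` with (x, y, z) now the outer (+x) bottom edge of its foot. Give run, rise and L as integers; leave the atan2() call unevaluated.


// leg length = √(168² + 576²) = 600
// right-leg outer foot x = 2·168 + 75 = 411
// beam min-corner = (168, 0, 576)
translate([168, 0, 576]) cube([75, 709, 70]);
translate([0, 50, 0]) rotate([0, atan2(168, 576), 0]) cube([30, 46, 600]);
translate([411, 50, 0]) mirror([1, 0, 0]) rotate([0, atan2(168, 576), 0]) cube([30, 46, 600]);
translate([0, 613, 0]) rotate([0, atan2(168, 576), 0]) cube([30, 46, 600]);
translate([411, 613, 0]) mirror([1, 0, 0]) rotate([0, atan2(168, 576), 0]) cube([30, 46, 600]);


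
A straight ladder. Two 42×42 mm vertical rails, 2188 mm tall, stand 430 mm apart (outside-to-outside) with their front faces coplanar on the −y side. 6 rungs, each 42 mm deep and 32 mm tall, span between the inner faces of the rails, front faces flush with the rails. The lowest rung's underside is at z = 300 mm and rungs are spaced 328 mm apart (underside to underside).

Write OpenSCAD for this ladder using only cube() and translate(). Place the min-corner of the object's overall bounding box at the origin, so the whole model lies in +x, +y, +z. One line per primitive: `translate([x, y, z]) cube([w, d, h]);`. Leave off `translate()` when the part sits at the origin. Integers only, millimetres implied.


cube([42, 42, 2188]);
translate([388, 0, 0]) cube([42, 42, 2188]);
translate([42, 0, 300]) cube([346, 42, 32]);
translate([42, 0, 628]) cube([346, 42, 32]);
translate([42, 0, 956]) cube([346, 42, 32]);
translate([42, 0, 1284]) cube([346, 42, 32]);
translate([42, 0, 1612]) cube([346, 42, 32]);
translate([42, 0, 1940]) cube([346, 42, 32]);


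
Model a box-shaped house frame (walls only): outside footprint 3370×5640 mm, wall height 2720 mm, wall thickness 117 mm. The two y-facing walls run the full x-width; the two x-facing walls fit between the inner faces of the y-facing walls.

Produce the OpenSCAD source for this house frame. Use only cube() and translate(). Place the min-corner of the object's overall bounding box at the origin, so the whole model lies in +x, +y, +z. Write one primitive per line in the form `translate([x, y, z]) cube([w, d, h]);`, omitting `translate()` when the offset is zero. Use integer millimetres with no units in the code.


cube([3370, 117, 2720]);
translate([0, 5523, 0]) cube([3370, 117, 2720]);
translate([0, 117, 0]) cube([117, 5406, 2720]);
translate([3253, 117, 0]) cube([117, 5406, 2720]);


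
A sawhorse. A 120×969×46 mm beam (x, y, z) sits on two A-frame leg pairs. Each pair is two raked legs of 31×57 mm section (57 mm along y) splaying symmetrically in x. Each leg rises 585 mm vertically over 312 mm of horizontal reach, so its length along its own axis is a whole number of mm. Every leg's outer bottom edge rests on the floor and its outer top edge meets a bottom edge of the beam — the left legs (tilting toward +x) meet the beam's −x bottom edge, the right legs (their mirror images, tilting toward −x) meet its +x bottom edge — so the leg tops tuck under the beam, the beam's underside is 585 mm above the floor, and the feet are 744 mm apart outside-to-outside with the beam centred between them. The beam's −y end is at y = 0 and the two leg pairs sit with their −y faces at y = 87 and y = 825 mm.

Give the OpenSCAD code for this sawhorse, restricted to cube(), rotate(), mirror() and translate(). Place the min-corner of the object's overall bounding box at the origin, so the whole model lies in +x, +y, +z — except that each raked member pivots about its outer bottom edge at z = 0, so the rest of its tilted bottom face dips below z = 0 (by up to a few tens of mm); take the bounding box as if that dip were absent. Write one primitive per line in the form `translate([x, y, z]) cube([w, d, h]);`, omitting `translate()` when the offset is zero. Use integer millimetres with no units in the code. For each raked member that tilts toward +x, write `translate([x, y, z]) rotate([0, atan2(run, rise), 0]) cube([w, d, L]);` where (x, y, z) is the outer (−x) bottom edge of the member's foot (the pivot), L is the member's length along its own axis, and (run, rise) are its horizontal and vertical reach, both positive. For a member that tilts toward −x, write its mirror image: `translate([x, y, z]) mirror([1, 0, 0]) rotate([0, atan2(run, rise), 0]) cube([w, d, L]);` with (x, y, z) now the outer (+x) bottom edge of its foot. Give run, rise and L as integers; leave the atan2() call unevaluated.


translate([312, 0, 585]) cube([120, 969, 46]);
translate([0, 87, 0]) rotate([0, atan2(312, 585), 0]) cube([31, 57, 663]);
translate([744, 87, 0]) mirror([1, 0, 0]) rotate([0, atan2(312, 585), 0]) cube([31, 57, 663]);
translate([0, 825, 0]) rotate([0, atan2(312, 585), 0]) cube([31, 57, 663]);
translate([744, 825, 0]) mirror([1, 0, 0]) rotate([0, atan2(312, 585), 0]) cube([31, 57, 663]);


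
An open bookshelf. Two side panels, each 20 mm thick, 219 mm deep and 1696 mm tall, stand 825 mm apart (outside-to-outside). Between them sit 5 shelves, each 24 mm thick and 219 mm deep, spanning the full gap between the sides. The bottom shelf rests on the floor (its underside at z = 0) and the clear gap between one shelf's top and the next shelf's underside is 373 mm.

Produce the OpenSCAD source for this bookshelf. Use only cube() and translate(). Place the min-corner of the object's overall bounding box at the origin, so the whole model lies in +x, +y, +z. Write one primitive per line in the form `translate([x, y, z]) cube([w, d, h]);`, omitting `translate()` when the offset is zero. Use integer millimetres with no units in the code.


cube([20, 219, 1696]);
translate([805, 0, 0]) cube([20, 219, 1696]);
translate([20, 0, 0]) cube([785, 219, 24]);
translate([20, 0, 397]) cube([785, 219, 24]);
translate([20, 0, 794]) cube([785, 219, 24]);
translate([20, 0, 1191]) cube([785, 219, 24]);
translate([20, 0, 1588]) cube([785, 219, 24]);


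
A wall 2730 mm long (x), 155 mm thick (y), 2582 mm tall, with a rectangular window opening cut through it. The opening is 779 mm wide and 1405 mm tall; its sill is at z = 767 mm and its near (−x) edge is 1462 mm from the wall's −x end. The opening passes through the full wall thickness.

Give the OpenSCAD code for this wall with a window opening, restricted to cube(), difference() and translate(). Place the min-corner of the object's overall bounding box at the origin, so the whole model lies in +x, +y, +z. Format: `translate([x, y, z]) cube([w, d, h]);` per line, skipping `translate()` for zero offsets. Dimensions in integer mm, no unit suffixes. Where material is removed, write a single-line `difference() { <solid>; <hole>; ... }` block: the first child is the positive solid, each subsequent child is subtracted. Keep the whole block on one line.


difference() { cube([2730, 155, 2582]); translate([1462, 0, 767]) cube([779, 155, 1405]); }


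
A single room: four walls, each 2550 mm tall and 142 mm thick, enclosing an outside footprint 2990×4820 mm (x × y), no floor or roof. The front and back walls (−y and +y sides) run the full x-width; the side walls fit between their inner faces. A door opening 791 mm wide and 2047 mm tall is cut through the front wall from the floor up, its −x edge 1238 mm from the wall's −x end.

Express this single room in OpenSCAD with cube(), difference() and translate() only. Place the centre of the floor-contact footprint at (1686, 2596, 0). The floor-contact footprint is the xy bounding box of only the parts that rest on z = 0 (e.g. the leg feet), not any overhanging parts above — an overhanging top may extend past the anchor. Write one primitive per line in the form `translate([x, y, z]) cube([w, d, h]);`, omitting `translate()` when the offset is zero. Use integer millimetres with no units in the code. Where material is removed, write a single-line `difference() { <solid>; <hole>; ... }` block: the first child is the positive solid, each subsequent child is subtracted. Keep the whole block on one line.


difference() { translate([191, 186, 0]) cube([2990, 142, 2550]); translate([1429, 186, 0]) cube([791, 142, 2047]); }
translate([191, 4864, 0]) cube([2990, 142, 2550]);
translate([191, 328, 0]) cube([142, 4536, 2550]);
translate([3039, 328, 0]) cube([142, 4536, 2550]);


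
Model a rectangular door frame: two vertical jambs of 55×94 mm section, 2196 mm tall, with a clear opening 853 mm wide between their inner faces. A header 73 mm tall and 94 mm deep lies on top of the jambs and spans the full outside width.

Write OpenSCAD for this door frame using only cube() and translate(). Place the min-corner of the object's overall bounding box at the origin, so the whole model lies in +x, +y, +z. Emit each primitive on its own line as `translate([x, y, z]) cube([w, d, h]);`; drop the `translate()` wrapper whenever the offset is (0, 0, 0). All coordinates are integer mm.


cube([55, 94, 2196]);
translate([908, 0, 0]) cube([55, 94, 2196]);
translate([0, 0, 2196]) cube([963, 94, 73]);


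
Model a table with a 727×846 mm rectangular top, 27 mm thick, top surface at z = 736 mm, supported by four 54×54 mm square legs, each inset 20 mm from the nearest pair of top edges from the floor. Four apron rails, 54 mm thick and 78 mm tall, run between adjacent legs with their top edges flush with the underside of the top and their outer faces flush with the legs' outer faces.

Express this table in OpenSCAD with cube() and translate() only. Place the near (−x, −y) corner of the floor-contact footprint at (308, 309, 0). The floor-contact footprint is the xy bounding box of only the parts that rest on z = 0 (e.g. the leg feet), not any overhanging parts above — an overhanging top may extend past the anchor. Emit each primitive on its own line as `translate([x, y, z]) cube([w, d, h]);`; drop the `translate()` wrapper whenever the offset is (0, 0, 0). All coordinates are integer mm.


translate([288, 289, 709]) cube([727, 846, 27]);
translate([308, 309, 0]) cube([54, 54, 709]);
translate([941, 309, 0]) cube([54, 54, 709]);
translate([308, 1061, 0]) cube([54, 54, 709]);
translate([941, 1061, 0]) cube([54, 54, 709]);
translate([362, 309, 631]) cube([579, 54, 78]);
translate([362, 1061, 631]) cube([579, 54, 78]);
translate([308, 363, 631]) cube([54, 698, 78]);
translate([941, 363, 631]) cube([54, 698, 78]);


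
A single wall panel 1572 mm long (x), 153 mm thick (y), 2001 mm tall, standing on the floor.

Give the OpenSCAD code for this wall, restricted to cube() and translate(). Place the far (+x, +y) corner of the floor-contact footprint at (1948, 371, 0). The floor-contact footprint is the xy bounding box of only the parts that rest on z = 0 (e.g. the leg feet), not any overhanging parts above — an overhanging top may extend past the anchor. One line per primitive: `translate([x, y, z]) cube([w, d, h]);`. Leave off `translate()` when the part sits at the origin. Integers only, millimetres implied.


translate([376, 218, 0]) cube([1572, 153, 2001]);


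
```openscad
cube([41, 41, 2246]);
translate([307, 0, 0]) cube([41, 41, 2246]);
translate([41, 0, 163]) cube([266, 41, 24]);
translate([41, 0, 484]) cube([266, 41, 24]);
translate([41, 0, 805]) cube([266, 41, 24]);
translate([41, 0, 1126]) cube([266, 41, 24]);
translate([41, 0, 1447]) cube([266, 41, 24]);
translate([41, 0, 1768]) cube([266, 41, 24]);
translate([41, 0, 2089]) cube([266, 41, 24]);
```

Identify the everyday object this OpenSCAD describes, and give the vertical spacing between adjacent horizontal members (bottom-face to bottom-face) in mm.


A ladder. The rung spacing is 321 mm.

Two tall 41×41 posts with 7 short bars between them — a ladder. Adjacent rungs sit at z = 163 and z = 484, so the spacing is 484 − 163 = 321 mm.


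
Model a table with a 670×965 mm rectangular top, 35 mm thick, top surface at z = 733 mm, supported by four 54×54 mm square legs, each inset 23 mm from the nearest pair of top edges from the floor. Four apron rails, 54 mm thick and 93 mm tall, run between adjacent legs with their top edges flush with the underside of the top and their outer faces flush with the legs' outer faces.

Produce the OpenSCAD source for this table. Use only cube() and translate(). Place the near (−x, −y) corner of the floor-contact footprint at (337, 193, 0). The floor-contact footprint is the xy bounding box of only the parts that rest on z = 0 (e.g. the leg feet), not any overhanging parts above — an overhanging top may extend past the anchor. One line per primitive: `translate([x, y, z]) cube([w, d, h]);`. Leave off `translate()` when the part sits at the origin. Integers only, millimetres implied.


translate([314, 170, 698]) cube([670, 965, 35]);
translate([337, 193, 0]) cube([54, 54, 698]);
translate([907, 193, 0]) cube([54, 54, 698]);
translate([337, 1058, 0]) cube([54, 54, 698]);
translate([907, 1058, 0]) cube([54, 54, 698]);
translate([391, 193, 605]) cube([516, 54, 93]);
translate([391, 1058, 605]) cube([516, 54, 93]);
translate([337, 247, 605]) cube([54, 811, 93]);
translate([907, 247, 605]) cube([54, 811, 93]);


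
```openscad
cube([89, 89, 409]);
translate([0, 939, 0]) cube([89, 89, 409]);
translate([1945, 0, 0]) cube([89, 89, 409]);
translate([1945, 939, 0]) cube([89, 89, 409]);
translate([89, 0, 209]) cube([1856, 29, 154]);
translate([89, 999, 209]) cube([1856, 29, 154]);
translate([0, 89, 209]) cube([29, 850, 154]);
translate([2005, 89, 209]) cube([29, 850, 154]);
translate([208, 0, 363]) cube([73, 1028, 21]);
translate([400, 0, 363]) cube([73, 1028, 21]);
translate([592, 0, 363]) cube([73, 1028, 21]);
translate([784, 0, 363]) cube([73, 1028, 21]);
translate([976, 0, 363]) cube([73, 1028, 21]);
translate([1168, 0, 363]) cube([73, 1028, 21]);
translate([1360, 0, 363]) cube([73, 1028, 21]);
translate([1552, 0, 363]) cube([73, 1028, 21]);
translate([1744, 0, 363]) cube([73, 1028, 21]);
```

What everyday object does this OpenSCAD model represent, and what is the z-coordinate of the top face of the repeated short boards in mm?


A bed frame. The slat-top height is 384 mm.

Four posts, four rails, and a row of slats — a bed frame. Slats sit on the rails at z = 209 + 154 = 363; with slat thickness 21, the top is 384 mm.


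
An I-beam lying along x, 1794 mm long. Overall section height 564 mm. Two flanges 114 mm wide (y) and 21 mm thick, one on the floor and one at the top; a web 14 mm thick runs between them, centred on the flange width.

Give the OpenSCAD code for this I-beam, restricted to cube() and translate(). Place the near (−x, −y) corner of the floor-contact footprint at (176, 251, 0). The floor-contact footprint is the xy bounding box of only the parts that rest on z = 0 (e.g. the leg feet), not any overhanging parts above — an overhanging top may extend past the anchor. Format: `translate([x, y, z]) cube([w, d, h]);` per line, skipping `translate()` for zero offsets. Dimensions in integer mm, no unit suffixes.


translate([176, 251, 0]) cube([1794, 114, 21]);
translate([176, 301, 21]) cube([1794, 14, 522]);
translate([176, 251, 543]) cube([1794, 114, 21]);


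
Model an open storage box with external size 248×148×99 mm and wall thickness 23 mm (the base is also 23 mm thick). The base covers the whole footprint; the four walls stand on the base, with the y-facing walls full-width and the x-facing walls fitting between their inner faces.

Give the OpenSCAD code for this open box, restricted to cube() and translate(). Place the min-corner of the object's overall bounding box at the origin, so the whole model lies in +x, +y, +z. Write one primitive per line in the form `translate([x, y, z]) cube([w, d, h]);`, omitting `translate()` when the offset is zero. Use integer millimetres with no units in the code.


cube([248, 148, 23]);
translate([0, 0, 23]) cube([248, 23, 76]);
translate([0, 125, 23]) cube([248, 23, 76]);
translate([0, 23, 23]) cube([23, 102, 76]);
translate([225, 23, 23]) cube([23, 102, 76]);


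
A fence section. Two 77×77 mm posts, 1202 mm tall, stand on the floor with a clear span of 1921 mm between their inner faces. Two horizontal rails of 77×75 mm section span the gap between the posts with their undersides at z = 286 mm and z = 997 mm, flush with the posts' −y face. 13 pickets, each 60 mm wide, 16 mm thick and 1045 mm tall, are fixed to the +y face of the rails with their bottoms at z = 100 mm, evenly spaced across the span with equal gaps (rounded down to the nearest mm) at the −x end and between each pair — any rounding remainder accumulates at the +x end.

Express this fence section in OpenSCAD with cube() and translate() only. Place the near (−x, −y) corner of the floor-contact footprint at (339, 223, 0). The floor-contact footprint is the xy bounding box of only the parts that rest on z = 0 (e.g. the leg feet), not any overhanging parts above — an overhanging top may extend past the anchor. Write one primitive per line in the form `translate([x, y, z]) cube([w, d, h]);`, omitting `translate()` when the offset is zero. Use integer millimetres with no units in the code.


translate([339, 223, 0]) cube([77, 77, 1202]);
translate([2337, 223, 0]) cube([77, 77, 1202]);
translate([416, 223, 286]) cube([1921, 77, 75]);
translate([416, 223, 997]) cube([1921, 77, 75]);
translate([497, 300, 100]) cube([60, 16, 1045]);
translate([638, 300, 100]) cube([60, 16, 1045]);
translate([779, 300, 100]) cube([60, 16, 1045]);
translate([920, 300, 100]) cube([60, 16, 1045]);
translate([1061, 300, 100]) cube([60, 16, 1045]);
translate([1202, 300, 100]) cube([60, 16, 1045]);
translate([1343, 300, 100]) cube([60, 16, 1045]);
translate([1484, 300, 100]) cube([60, 16, 1045]);
translate([1625, 300, 100]) cube([60, 16, 1045]);
translate([1766, 300, 100]) cube([60, 16, 1045]);
translate([1907, 300, 100]) cube([60, 16, 1045]);
translate([2048, 300, 100]) cube([60, 16, 1045]);
translate([2189, 300, 100]) cube([60, 16, 1045]);


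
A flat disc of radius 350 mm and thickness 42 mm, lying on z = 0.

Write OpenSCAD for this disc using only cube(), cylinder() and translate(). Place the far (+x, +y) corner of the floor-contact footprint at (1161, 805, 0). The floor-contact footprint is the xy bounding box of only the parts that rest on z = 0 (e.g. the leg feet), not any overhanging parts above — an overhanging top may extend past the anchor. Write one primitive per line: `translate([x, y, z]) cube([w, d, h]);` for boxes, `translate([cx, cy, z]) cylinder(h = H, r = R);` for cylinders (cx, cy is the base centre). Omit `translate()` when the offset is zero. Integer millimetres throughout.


translate([811, 455, 0]) cylinder(h = 42, r = 350);


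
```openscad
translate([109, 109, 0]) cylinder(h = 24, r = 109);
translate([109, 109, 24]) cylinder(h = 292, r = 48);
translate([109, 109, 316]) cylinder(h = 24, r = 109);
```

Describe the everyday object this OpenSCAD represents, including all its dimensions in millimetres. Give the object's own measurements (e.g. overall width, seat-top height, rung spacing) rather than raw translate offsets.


A spool: two coaxial disc flanges of radius 109 mm and thickness 24 mm, joined by a core cylinder of radius 48 mm and height 292 mm. The lower flange rests on z = 0 and the three cylinders share a vertical axis.


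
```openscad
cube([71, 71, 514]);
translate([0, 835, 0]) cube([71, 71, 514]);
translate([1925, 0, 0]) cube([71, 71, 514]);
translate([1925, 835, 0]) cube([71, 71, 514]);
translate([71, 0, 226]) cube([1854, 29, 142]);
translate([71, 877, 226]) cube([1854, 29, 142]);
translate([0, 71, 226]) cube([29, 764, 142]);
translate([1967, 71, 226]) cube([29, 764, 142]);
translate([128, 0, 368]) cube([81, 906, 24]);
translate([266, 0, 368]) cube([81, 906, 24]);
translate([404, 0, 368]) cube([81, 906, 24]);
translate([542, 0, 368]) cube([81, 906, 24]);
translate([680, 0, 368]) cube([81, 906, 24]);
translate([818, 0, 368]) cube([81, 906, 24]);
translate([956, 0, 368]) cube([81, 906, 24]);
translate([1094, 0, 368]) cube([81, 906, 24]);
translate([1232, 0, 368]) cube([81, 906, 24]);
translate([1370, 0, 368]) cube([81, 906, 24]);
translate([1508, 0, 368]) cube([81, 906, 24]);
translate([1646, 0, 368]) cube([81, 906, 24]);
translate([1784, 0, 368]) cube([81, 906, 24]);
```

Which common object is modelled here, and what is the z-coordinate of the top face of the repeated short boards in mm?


A bed frame. The slat-top height is 392 mm.

Four posts, four rails, and a row of slats — a bed frame. Slats sit on the rails at z = 226 + 142 = 368; with slat thickness 24, the top is 392 mm.
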